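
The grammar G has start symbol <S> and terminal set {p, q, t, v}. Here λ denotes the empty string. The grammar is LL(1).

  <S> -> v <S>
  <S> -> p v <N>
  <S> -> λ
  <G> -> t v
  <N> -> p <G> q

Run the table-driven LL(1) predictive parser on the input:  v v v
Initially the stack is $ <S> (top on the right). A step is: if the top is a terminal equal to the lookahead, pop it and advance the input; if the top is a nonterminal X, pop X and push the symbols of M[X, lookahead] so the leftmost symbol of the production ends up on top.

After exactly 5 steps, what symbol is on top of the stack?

     Stack    Input    Action
  1  $ <S>    v v v $  expand <S> -> v <S>
  2  $ <S> v  v v v $  match v
  3  $ <S>    v v $    expand <S> -> v <S>
  4  $ <S> v  v v $    match v
  5  $ <S>    v $      expand <S> -> v <S>
Stack after step 5: $ <S> v (top = v).

v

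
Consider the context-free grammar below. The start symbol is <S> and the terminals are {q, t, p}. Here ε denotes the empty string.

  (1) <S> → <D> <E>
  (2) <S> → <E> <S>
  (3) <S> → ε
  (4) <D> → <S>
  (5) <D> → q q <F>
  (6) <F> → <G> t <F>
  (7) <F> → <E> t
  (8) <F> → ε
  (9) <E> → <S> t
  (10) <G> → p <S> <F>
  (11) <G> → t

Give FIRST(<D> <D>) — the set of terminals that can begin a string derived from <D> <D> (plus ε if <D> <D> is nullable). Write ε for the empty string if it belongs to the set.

{ε, q, t}

FIRST(<G>): from <G>→p <S> <F> we get {p}; from <G>→t we get {t}. So FIRST(<G>) = {p, t}.
FIRST(<S>): from <S>→<D> <E> we get {q, t}; from <S>→<E> <S> we get {q, t}; from <S>→ε we get {ε}. So FIRST(<S>) = {ε, q, t}.
FIRST(<D>): from <D>→<S> we get {ε, q, t}; from <D>→q q <F> we get {q}. So FIRST(<D>) = {ε, q, t}.
FIRST(<E>): from <E>→<S> t we get {q, t}. So FIRST(<E>) = {q, t}.
FIRST(<F>): from <F>→<G> t <F> we get {p, t}; from <F>→<E> t we get {q, t}; from <F>→ε we get {ε}. So FIRST(<F>) = {ε, p, q, t}.
FIRST(<D> <D>): take FIRST of each symbol in turn, carrying on past any symbol whose FIRST contains ε; result {ε, q, t}.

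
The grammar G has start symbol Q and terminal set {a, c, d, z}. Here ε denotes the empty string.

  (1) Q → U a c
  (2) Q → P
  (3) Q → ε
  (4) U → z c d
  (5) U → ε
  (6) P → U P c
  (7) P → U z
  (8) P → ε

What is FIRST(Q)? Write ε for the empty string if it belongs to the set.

{ε, a, c, z}

FIRST(U): from U→z c d we get {z}; from U→ε we get {ε}. So FIRST(U) = {ε, z}.
FIRST(P): from P→U P c we get {c, z}; from P→U z we get {z}; from P→ε we get {ε}. So FIRST(P) = {ε, c, z}.
FIRST(Q): from Q→U a c we get {a, z}; from Q→P we get {ε, c, z}; from Q→ε we get {ε}. So FIRST(Q) = {ε, a, c, z}.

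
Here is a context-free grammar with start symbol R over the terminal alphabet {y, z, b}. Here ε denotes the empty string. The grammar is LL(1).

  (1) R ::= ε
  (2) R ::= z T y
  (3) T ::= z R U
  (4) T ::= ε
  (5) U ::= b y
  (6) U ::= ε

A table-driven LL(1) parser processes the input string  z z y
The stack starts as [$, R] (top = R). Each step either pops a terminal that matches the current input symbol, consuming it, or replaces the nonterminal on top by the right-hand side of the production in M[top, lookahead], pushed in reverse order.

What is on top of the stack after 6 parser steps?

     Stack      Input    Action
  1  $ R        z z y $  expand R ::= z T y
  2  $ y T z    z z y $  match z
  3  $ y T      z y $    expand T ::= z R U
  4  $ y U R z  z y $    match z
  5  $ y U R    y $      expand R ::= ε
  6  $ y U      y $      expand U ::= ε
Stack after step 6: $ y (top = y).

y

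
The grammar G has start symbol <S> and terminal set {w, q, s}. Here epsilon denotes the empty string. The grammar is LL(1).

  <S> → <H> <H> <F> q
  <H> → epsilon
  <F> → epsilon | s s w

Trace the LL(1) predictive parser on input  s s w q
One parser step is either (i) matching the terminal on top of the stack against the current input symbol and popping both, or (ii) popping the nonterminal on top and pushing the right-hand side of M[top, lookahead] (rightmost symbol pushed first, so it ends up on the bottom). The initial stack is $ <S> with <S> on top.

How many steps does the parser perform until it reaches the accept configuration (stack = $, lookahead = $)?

8

step 1: stack=$ <S>  input=s s w q $  — expand <S> → <H> <H> <F> q
step 2: stack=$ q <F> <H> <H>  input=s s w q $  — expand <H> → epsilon
step 3: stack=$ q <F> <H>  input=s s w q $  — expand <H> → epsilon
step 4: stack=$ q <F>  input=s s w q $  — expand <F> → s s w
step 5: stack=$ q w s s  input=s s w q $  — match s
step 6: stack=$ q w s  input=s w q $  — match s
step 7: stack=$ q w  input=w q $  — match w
step 8: stack=$ q  input=q $  — match q
Accept reached after 8 steps.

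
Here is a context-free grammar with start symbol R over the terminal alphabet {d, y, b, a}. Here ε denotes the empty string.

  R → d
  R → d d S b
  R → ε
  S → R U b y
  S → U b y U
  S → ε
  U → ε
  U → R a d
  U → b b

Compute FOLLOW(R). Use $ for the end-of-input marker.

{$, a, b, d}

FIRST(R) = {ε, d}
FIRST(U) = {ε, a, b, d}  (via R a d)
FIRST(S) = {ε, a, b, d}  (via R U b y, U b y U)
FOLLOW(R) includes $ since R is the start symbol.
FOLLOW(R): in S→R U b y, R is followed by U b y with FIRST {a, b, d}; in U→R a d, R is followed by a d with FIRST {a}. Thus FOLLOW(R) = {$, a, b, d}.
FOLLOW(S): in R→d d S b, S is followed by b with FIRST {b}. Thus FOLLOW(S) = {b}.
FOLLOW(U): in S→R U b y, U is followed by b y with FIRST {b}; in S→U b y U (occurrence 1), U is followed by b y U with FIRST {b}; in S→U b y U (occurrence 2), the suffix after U is empty, so FOLLOW(U) ⊇ FOLLOW(S) = {b}. Thus FOLLOW(U) = {b}.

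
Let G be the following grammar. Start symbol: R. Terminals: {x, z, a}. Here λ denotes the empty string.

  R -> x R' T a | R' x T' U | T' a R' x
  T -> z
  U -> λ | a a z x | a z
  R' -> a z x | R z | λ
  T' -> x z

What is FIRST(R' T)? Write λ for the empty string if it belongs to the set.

{a, x, z}

FIRST(T): from T->z we get {z}. So FIRST(T) = {z}.
FIRST(U): from U->λ we get {λ}; from U->a a z x we get {a}; from U->a z we get {a}. So FIRST(U) = {λ, a}.
FIRST(T'): from T'->x z we get {x}. So FIRST(T') = {x}.
FIRST(R): from R->x R' T a we get {x}; from R->R' x T' U we get {a, x}; from R->T' a R' x we get {x}. So FIRST(R) = {a, x}.
FIRST(R'): from R'->a z x we get {a}; from R'->R z we get {a, x}; from R'->λ we get {λ}. So FIRST(R') = {λ, a, x}.
FIRST(R' T): take FIRST of each symbol in turn, carrying on past any symbol whose FIRST contains λ; result {a, x, z}.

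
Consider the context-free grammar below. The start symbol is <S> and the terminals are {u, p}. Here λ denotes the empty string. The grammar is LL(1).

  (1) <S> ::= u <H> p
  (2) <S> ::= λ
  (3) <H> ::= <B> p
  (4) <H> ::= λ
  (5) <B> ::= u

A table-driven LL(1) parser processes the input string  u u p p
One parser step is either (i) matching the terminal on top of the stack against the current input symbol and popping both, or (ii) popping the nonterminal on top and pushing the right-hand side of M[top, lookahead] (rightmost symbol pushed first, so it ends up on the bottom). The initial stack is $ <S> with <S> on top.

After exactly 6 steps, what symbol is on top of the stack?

step 1: stack=$ <S>  input=u u p p $  — expand <S> ::= u <H> p
step 2: stack=$ p <H> u  input=u u p p $  — match u
step 3: stack=$ p <H>  input=u p p $  — expand <H> ::= <B> p
step 4: stack=$ p p <B>  input=u p p $  — expand <B> ::= u
step 5: stack=$ p p u  input=u p p $  — match u
step 6: stack=$ p p  input=p p $  — match p
Stack after step 6: $ p (top = p).

p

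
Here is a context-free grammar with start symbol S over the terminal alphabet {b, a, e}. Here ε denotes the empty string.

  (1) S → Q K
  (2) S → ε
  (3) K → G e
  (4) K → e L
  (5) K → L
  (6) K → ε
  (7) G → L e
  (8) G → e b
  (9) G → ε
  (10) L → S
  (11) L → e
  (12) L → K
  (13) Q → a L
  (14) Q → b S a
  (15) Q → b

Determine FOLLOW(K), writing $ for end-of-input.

FIRST(Q): from Q→a L we get {a}; from Q→b S a we get {b}; from Q→b we get {b}. So FIRST(Q) = {a, b}.
FIRST(S): from S→Q K we get {a, b}; from S→ε we get {ε}. So FIRST(S) = {ε, a, b}.
FIRST(K): from K→G e we get {a, b, e}; from K→e L we get {e}; from K→L we get {ε, a, b, e}; from K→ε we get {ε}. So FIRST(K) = {ε, a, b, e}.
FIRST(L): from L→S we get {ε, a, b}; from L→e we get {e}; from L→K we get {ε, a, b, e}. So FIRST(L) = {ε, a, b, e}.
FIRST(G): from G→L e we get {a, b, e}; from G→e b we get {e}; from G→ε we get {ε}. So FIRST(G) = {ε, a, b, e}.
FOLLOW(S) includes $ since S is the start symbol.
FOLLOW(G): in K→G e, G is followed by e with FIRST {e}. Thus FOLLOW(G) = {e}.
FOLLOW(S): in L→S, the suffix after S is empty, so FOLLOW(S) ⊇ FOLLOW(L) = {$, a, b, e}; in Q→b S a, S is followed by a with FIRST {a}. Thus FOLLOW(S) = {$, a, b, e}.
FOLLOW(Q): in S→Q K, Q is followed by K with FIRST {ε, a, b, e}; in S→Q K, the suffix after Q is nullable, so FOLLOW(Q) ⊇ FOLLOW(S) = {$, a, b, e}. Thus FOLLOW(Q) = {$, a, b, e}.
FOLLOW(K): in S→Q K, the suffix after K is empty, so FOLLOW(K) ⊇ FOLLOW(S) = {$, a, b, e}; in L→K, the suffix after K is empty, so FOLLOW(K) ⊇ FOLLOW(L) = {$, a, b, e}. Thus FOLLOW(K) = {$, a, b, e}.
FOLLOW(L): in K→e L, the suffix after L is empty, so FOLLOW(L) ⊇ FOLLOW(K) = {$, a, b, e}; in K→L, the suffix after L is empty, so FOLLOW(L) ⊇ FOLLOW(K) = {$, a, b, e}; in G→L e, L is followed by e with FIRST {e}; in Q→a L, the suffix after L is empty, so FOLLOW(L) ⊇ FOLLOW(Q) = {$, a, b, e}. Thus FOLLOW(L) = {$, a, b, e}.

{$, a, b, e}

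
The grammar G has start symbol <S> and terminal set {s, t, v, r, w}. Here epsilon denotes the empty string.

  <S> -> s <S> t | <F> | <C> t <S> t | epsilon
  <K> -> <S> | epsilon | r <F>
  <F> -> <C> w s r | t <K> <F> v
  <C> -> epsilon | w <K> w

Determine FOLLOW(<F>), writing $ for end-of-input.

{$, t, v, w}

FIRST(<C>): from <C>->epsilon we get {epsilon}; from <C>->w <K> w we get {w}. So FIRST(<C>) = {epsilon, w}.
FIRST(<F>): from <F>-><C> w s r we get {w}; from <F>->t <K> <F> v we get {t}. So FIRST(<F>) = {t, w}.
FIRST(<S>): from <S>->s <S> t we get {s}; from <S>-><F> we get {t, w}; from <S>-><C> t <S> t we get {t, w}; from <S>->epsilon we get {epsilon}. So FIRST(<S>) = {epsilon, s, t, w}.
FIRST(<K>): from <K>-><S> we get {epsilon, s, t, w}; from <K>->epsilon we get {epsilon}; from <K>->r <F> we get {r}. So FIRST(<K>) = {epsilon, r, s, t, w}.
FOLLOW(<S>) includes $ since <S> is the start symbol.
FOLLOW(<K>): in <F>->t <K> <F> v, <K> is followed by <F> v with FIRST {t, w}; in <C>->w <K> w, <K> is followed by w with FIRST {w}. Thus FOLLOW(<K>) = {t, w}.
FOLLOW(<S>): in <S>->s <S> t, <S> is followed by t with FIRST {t}; in <S>-><C> t <S> t, <S> is followed by t with FIRST {t}; in <K>-><S>, the suffix after <S> is empty, so FOLLOW(<S>) ⊇ FOLLOW(<K>) = {t, w}. Thus FOLLOW(<S>) = {$, t, w}.
FOLLOW(<F>): in <S>-><F>, the suffix after <F> is empty, so FOLLOW(<F>) ⊇ FOLLOW(<S>) = {$, t, w}; in <K>->r <F>, the suffix after <F> is empty, so FOLLOW(<F>) ⊇ FOLLOW(<K>) = {t, w}; in <F>->t <K> <F> v, <F> is followed by v with FIRST {v}. Thus FOLLOW(<F>) = {$, t, v, w}.
FOLLOW(<C>): in <S>-><C> t <S> t, <C> is followed by t <S> t with FIRST {t}; in <F>-><C> w s r, <C> is followed by w s r with FIRST {w}. Thus FOLLOW(<C>) = {t, w}.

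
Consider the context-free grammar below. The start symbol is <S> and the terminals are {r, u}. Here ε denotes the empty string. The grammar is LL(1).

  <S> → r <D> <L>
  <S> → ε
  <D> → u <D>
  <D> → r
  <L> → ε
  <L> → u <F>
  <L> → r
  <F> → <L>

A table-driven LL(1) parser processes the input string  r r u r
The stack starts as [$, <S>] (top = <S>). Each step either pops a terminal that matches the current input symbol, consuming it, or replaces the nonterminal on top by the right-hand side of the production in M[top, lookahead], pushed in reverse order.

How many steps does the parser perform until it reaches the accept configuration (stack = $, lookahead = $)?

9

step 1: stack=$ <S>  input=r r u r $  — expand <S> → r <D> <L>
step 2: stack=$ <L> <D> r  input=r r u r $  — match r
step 3: stack=$ <L> <D>  input=r u r $  — expand <D> → r
step 4: stack=$ <L> r  input=r u r $  — match r
step 5: stack=$ <L>  input=u r $  — expand <L> → u <F>
step 6: stack=$ <F> u  input=u r $  — match u
step 7: stack=$ <F>  input=r $  — expand <F> → <L>
step 8: stack=$ <L>  input=r $  — expand <L> → r
step 9: stack=$ r  input=r $  — match r
Accept reached after 9 steps.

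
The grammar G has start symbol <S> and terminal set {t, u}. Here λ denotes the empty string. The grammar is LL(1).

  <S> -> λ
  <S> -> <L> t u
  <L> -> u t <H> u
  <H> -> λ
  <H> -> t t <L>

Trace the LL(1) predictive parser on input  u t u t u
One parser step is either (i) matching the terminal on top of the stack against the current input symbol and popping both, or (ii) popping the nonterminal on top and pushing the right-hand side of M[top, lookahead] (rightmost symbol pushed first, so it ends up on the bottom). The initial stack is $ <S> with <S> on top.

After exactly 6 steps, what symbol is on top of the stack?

     Stack            Input        Action
  1  $ <S>            u t u t u $  expand <S> -> <L> t u
  2  $ u t <L>        u t u t u $  expand <L> -> u t <H> u
  3  $ u t u <H> t u  u t u t u $  match u
  4  $ u t u <H> t    t u t u $    match t
  5  $ u t u <H>      u t u $      expand <H> -> λ
  6  $ u t u          u t u $      match u
Stack after step 6: $ u t (top = t).

t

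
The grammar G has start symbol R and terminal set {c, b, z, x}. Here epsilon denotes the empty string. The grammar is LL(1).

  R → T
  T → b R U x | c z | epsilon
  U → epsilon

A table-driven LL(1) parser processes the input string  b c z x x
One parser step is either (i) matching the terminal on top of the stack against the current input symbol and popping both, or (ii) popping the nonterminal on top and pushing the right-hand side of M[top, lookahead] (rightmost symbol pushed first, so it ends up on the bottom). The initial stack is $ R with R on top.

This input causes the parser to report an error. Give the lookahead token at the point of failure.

      Stack      Input        Action
   1  $ R        b c z x x $  expand R → T
   2  $ T        b c z x x $  expand T → b R U x
   3  $ x U R b  b c z x x $  match b
   4  $ x U R    c z x x $    expand R → T
   5  $ x U T    c z x x $    expand T → c z
   6  $ x U z c  c z x x $    match c
   7  $ x U z    z x x $      match z
   8  $ x U      x x $        expand U → epsilon
   9  $ x        x x $        match x
  10  $          x $          error: stack empty but input remains

x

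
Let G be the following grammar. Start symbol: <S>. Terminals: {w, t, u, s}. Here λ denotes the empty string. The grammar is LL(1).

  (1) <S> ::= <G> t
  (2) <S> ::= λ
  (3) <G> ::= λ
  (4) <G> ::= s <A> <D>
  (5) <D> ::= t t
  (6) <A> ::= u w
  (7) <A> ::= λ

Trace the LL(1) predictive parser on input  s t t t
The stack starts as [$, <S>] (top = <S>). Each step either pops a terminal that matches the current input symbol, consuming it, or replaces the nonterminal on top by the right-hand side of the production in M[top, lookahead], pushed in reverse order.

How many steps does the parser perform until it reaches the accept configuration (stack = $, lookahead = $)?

step 1: stack=$ <S>  input=s t t t $  — expand <S> ::= <G> t
step 2: stack=$ t <G>  input=s t t t $  — expand <G> ::= s <A> <D>
step 3: stack=$ t <D> <A> s  input=s t t t $  — match s
step 4: stack=$ t <D> <A>  input=t t t $  — expand <A> ::= λ
step 5: stack=$ t <D>  input=t t t $  — expand <D> ::= t t
step 6: stack=$ t t t  input=t t t $  — match t
step 7: stack=$ t t  input=t t $  — match t
step 8: stack=$ t  input=t $  — match t
Accept reached after 8 steps.

8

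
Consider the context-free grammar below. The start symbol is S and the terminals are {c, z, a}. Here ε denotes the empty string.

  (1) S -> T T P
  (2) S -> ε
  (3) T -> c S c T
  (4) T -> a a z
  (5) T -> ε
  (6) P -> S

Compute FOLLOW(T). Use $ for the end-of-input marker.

FIRST(T) = {ε, a, c}
FIRST(S) = {ε, a, c}  (via T T P)
FIRST(P) = {ε, a, c}  (via S)
FOLLOW(S) includes $ since S is the start symbol.
FOLLOW(S): in T->c S c T, S is followed by c T with FIRST {c}; in P->S, the suffix after S is empty, so FOLLOW(S) ⊇ FOLLOW(P) = {$, c}. Thus FOLLOW(S) = {$, c}.
FOLLOW(T): in S->T T P (occurrence 1), T is followed by T P with FIRST {ε, a, c}; in S->T T P (occurrence 1), the suffix after T is nullable, so FOLLOW(T) ⊇ FOLLOW(S) = {$, c}; in S->T T P (occurrence 2), T is followed by P with FIRST {ε, a, c}; in S->T T P (occurrence 2), the suffix after T is nullable, so FOLLOW(T) ⊇ FOLLOW(S) = {$, c}; in T->c S c T, the suffix after T is empty (adds nothing new). Thus FOLLOW(T) = {$, a, c}.
FOLLOW(P): in S->T T P, the suffix after P is empty, so FOLLOW(P) ⊇ FOLLOW(S) = {$, c}. Thus FOLLOW(P) = {$, c}.

{$, a, c}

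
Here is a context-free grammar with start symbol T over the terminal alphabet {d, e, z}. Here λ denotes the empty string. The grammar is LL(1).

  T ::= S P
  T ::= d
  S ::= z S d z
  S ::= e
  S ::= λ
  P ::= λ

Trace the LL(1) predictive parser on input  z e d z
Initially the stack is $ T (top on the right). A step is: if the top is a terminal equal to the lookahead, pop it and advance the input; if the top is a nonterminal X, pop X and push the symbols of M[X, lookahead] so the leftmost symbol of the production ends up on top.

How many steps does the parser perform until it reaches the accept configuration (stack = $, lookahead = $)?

step 1: stack=$ T  input=z e d z $  — expand T ::= S P
step 2: stack=$ P S  input=z e d z $  — expand S ::= z S d z
step 3: stack=$ P z d S z  input=z e d z $  — match z
step 4: stack=$ P z d S  input=e d z $  — expand S ::= e
step 5: stack=$ P z d e  input=e d z $  — match e
step 6: stack=$ P z d  input=d z $  — match d
step 7: stack=$ P z  input=z $  — match z
step 8: stack=$ P  input=$  — expand P ::= λ
Accept reached after 8 steps.

8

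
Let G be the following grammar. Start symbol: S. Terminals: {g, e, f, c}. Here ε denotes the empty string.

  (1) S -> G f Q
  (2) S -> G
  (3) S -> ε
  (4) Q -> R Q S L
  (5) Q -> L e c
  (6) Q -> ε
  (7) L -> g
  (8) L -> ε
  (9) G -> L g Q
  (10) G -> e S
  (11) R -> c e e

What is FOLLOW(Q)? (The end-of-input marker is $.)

{$, e, f, g}

FIRST(L): from L->g we get {g}; from L->ε we get {ε}. So FIRST(L) = {ε, g}.
FIRST(R): from R->c e e we get {c}. So FIRST(R) = {c}.
FIRST(Q): from Q->R Q S L we get {c}; from Q->L e c we get {e, g}; from Q->ε we get {ε}. So FIRST(Q) = {ε, c, e, g}.
FIRST(G): from G->L g Q we get {g}; from G->e S we get {e}. So FIRST(G) = {e, g}.
FIRST(S): from S->G f Q we get {e, g}; from S->G we get {e, g}; from S->ε we get {ε}. So FIRST(S) = {ε, e, g}.
FOLLOW(S) includes $ since S is the start symbol.
FOLLOW(S): in Q->R Q S L, S is followed by L with FIRST {ε, g}; in Q->R Q S L, the suffix after S is nullable, so FOLLOW(S) ⊇ FOLLOW(Q) = {$, e, f, g}; in G->e S, the suffix after S is empty, so FOLLOW(S) ⊇ FOLLOW(G) = {$, e, f, g}. Thus FOLLOW(S) = {$, e, f, g}.
FOLLOW(G): in S->G f Q, G is followed by f Q with FIRST {f}; in S->G, the suffix after G is empty, so FOLLOW(G) ⊇ FOLLOW(S) = {$, e, f, g}. Thus FOLLOW(G) = {$, e, f, g}.
FOLLOW(Q): in S->G f Q, the suffix after Q is empty, so FOLLOW(Q) ⊇ FOLLOW(S) = {$, e, f, g}; in Q->R Q S L, Q is followed by S L with FIRST {ε, e, g}; in Q->R Q S L, the suffix after Q is nullable (adds nothing new); in G->L g Q, the suffix after Q is empty, so FOLLOW(Q) ⊇ FOLLOW(G) = {$, e, f, g}. Thus FOLLOW(Q) = {$, e, f, g}.
FOLLOW(L): in Q->R Q S L, the suffix after L is empty, so FOLLOW(L) ⊇ FOLLOW(Q) = {$, e, f, g}; in Q->L e c, L is followed by e c with FIRST {e}; in G->L g Q, L is followed by g Q with FIRST {g}. Thus FOLLOW(L) = {$, e, f, g}.
FOLLOW(R): in Q->R Q S L, R is followed by Q S L with FIRST {ε, c, e, g}; in Q->R Q S L, the suffix after R is nullable, so FOLLOW(R) ⊇ FOLLOW(Q) = {$, e, f, g}. Thus FOLLOW(R) = {$, c, e, f, g}.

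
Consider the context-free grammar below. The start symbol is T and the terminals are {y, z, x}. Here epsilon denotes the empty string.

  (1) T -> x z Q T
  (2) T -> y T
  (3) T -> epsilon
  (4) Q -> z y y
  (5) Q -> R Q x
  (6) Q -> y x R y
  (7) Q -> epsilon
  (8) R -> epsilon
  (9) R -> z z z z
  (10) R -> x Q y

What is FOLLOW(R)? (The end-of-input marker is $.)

FIRST(T): from T->x z Q T we get {x}; from T->y T we get {y}; from T->epsilon we get {epsilon}. So FIRST(T) = {epsilon, x, y}.
FIRST(R): from R->epsilon we get {epsilon}; from R->z z z z we get {z}; from R->x Q y we get {x}. So FIRST(R) = {epsilon, x, z}.
FIRST(Q): from Q->z y y we get {z}; from Q->R Q x we get {x, y, z}; from Q->y x R y we get {y}; from Q->epsilon we get {epsilon}. So FIRST(Q) = {epsilon, x, y, z}.
FOLLOW(T) includes $ since T is the start symbol.
FOLLOW(T): in T->x z Q T, the suffix after T is empty (adds nothing new); in T->y T, the suffix after T is empty (adds nothing new). Thus FOLLOW(T) = {$}.
FOLLOW(Q): in T->x z Q T, Q is followed by T with FIRST {epsilon, x, y}; in T->x z Q T, the suffix after Q is nullable, so FOLLOW(Q) ⊇ FOLLOW(T) = {$}; in Q->R Q x, Q is followed by x with FIRST {x}; in R->x Q y, Q is followed by y with FIRST {y}. Thus FOLLOW(Q) = {$, x, y}.
FOLLOW(R): in Q->R Q x, R is followed by Q x with FIRST {x, y, z}; in Q->y x R y, R is followed by y with FIRST {y}. Thus FOLLOW(R) = {x, y, z}.

{x, y, z}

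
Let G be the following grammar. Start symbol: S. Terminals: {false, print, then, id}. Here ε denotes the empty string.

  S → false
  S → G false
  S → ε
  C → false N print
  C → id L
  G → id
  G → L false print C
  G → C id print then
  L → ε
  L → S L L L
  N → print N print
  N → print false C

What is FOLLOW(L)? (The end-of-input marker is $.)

{false, id, print}

FIRST(C) = {false, id}
FIRST(N) = {print}
FIRST(S) = {ε, false, id}  (via G false)
FIRST(L) = {ε, false, id}  (via S L L L)
FIRST(G) = {false, id}  (via L false print C, C id print then)
FOLLOW(S) includes $ since S is the start symbol.
FOLLOW(G): in S→G false, G is followed by false with FIRST {false}. Thus FOLLOW(G) = {false}.
FOLLOW(N): in C→false N print, N is followed by print with FIRST {print}; in N→print N print, N is followed by print with FIRST {print}. Thus FOLLOW(N) = {print}.
FOLLOW(C): in G→L false print C, the suffix after C is empty, so FOLLOW(C) ⊇ FOLLOW(G) = {false}; in G→C id print then, C is followed by id print then with FIRST {id}; in N→print false C, the suffix after C is empty, so FOLLOW(C) ⊇ FOLLOW(N) = {print}. Thus FOLLOW(C) = {false, id, print}.
FOLLOW(L): in C→id L, the suffix after L is empty, so FOLLOW(L) ⊇ FOLLOW(C) = {false, id, print}; in G→L false print C, L is followed by false print C with FIRST {false}; in L→S L L L (occurrence 1), L is followed by L L with FIRST {ε, false, id}; in L→S L L L (occurrence 1), the suffix after L is nullable (adds nothing new); in L→S L L L (occurrence 2), L is followed by L with FIRST {ε, false, id}; in L→S L L L (occurrence 2), the suffix after L is nullable (adds nothing new); in L→S L L L (occurrence 3), the suffix after L is empty (adds nothing new). Thus FOLLOW(L) = {false, id, print}.
FOLLOW(S): in L→S L L L, S is followed by L L L with FIRST {ε, false, id}; in L→S L L L, the suffix after S is nullable, so FOLLOW(S) ⊇ FOLLOW(L) = {false, id, print}. Thus FOLLOW(S) = {$, false, id, print}.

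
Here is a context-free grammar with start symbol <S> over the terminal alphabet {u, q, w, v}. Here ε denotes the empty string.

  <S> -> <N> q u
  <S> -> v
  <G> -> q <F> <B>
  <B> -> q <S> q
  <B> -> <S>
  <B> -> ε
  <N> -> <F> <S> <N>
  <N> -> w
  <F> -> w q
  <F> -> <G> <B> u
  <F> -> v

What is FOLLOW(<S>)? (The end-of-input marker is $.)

FIRST(<G>): from <G>->q <F> <B> we get {q}. So FIRST(<G>) = {q}.
FIRST(<F>): from <F>->w q we get {w}; from <F>-><G> <B> u we get {q}; from <F>->v we get {v}. So FIRST(<F>) = {q, v, w}.
FIRST(<N>): from <N>-><F> <S> <N> we get {q, v, w}; from <N>->w we get {w}. So FIRST(<N>) = {q, v, w}.
FIRST(<S>): from <S>-><N> q u we get {q, v, w}; from <S>->v we get {v}. So FIRST(<S>) = {q, v, w}.
FIRST(<B>): from <B>->q <S> q we get {q}; from <B>-><S> we get {q, v, w}; from <B>->ε we get {ε}. So FIRST(<B>) = {ε, q, v, w}.
FOLLOW(<S>) includes $ since <S> is the start symbol.
FOLLOW(<G>): in <F>-><G> <B> u, <G> is followed by <B> u with FIRST {q, u, v, w}. Thus FOLLOW(<G>) = {q, u, v, w}.
FOLLOW(<B>): in <G>->q <F> <B>, the suffix after <B> is empty, so FOLLOW(<B>) ⊇ FOLLOW(<G>) = {q, u, v, w}; in <F>-><G> <B> u, <B> is followed by u with FIRST {u}. Thus FOLLOW(<B>) = {q, u, v, w}.
FOLLOW(<S>): in <B>->q <S> q, <S> is followed by q with FIRST {q}; in <B>-><S>, the suffix after <S> is empty, so FOLLOW(<S>) ⊇ FOLLOW(<B>) = {q, u, v, w}; in <N>-><F> <S> <N>, <S> is followed by <N> with FIRST {q, v, w}. Thus FOLLOW(<S>) = {$, q, u, v, w}.
FOLLOW(<N>): in <S>-><N> q u, <N> is followed by q u with FIRST {q}; in <N>-><F> <S> <N>, the suffix after <N> is empty (adds nothing new). Thus FOLLOW(<N>) = {q}.
FOLLOW(<F>): in <G>->q <F> <B>, <F> is followed by <B> with FIRST {ε, q, v, w}; in <G>->q <F> <B>, the suffix after <F> is nullable, so FOLLOW(<F>) ⊇ FOLLOW(<G>) = {q, u, v, w}; in <N>-><F> <S> <N>, <F> is followed by <S> <N> with FIRST {q, v, w}. Thus FOLLOW(<F>) = {q, u, v, w}.

{$, q, u, v, w}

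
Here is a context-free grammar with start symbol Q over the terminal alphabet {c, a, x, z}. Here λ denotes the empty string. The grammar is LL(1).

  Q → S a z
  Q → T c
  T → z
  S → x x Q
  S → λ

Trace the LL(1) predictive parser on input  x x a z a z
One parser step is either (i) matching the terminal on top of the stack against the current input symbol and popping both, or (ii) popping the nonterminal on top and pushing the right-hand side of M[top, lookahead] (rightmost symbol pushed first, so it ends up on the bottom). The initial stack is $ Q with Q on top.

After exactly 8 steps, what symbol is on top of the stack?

a

     Stack        Input          Action
  1  $ Q          x x a z a z $  expand Q → S a z
  2  $ z a S      x x a z a z $  expand S → x x Q
  3  $ z a Q x x  x x a z a z $  match x
  4  $ z a Q x    x a z a z $    match x
  5  $ z a Q      a z a z $      expand Q → S a z
  6  $ z a z a S  a z a z $      expand S → λ
  7  $ z a z a    a z a z $      match a
  8  $ z a z      z a z $        match z
Stack after step 8: $ z a (top = a).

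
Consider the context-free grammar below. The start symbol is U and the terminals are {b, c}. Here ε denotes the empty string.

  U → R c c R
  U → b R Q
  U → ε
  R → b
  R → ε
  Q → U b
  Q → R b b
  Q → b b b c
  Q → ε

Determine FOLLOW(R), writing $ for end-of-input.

FIRST(R): from R→b we get {b}; from R→ε we get {ε}. So FIRST(R) = {ε, b}.
FIRST(U): from U→R c c R we get {b, c}; from U→b R Q we get {b}; from U→ε we get {ε}. So FIRST(U) = {ε, b, c}.
FIRST(Q): from Q→U b we get {b, c}; from Q→R b b we get {b}; from Q→b b b c we get {b}; from Q→ε we get {ε}. So FIRST(Q) = {ε, b, c}.
FOLLOW(U) includes $ since U is the start symbol.
FOLLOW(U): in Q→U b, U is followed by b with FIRST {b}. Thus FOLLOW(U) = {$, b}.
FOLLOW(R): in U→R c c R (occurrence 1), R is followed by c c R with FIRST {c}; in U→R c c R (occurrence 2), the suffix after R is empty, so FOLLOW(R) ⊇ FOLLOW(U) = {$, b}; in U→b R Q, R is followed by Q with FIRST {ε, b, c}; in U→b R Q, the suffix after R is nullable, so FOLLOW(R) ⊇ FOLLOW(U) = {$, b}; in Q→R b b, R is followed by b b with FIRST {b}. Thus FOLLOW(R) = {$, b, c}.
FOLLOW(Q): in U→b R Q, the suffix after Q is empty, so FOLLOW(Q) ⊇ FOLLOW(U) = {$, b}. Thus FOLLOW(Q) = {$, b}.

{$, b, c}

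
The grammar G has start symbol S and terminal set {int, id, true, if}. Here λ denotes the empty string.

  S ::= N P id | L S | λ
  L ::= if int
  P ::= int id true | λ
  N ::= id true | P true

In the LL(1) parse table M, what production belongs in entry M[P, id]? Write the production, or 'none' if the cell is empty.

FIRST(L) = {if}
FIRST(P) = {λ, int}
FIRST(N) = {id, int, true}  (via P true)
FIRST(S) = {λ, id, if, int, true}  (via N P id, L S)
FOLLOW(S) includes $ since S is the start symbol.
FOLLOW(P): in S::=N P id, P is followed by id with FIRST {id}; in N::=P true, P is followed by true with FIRST {true}. Thus FOLLOW(P) = {id, true}.
For P ::= int id true: FIRST(int id true) = {int}, so it goes in M[P, t] for t ∈ {int}.
For P ::= λ: FIRST(λ) = {λ}, so it goes in M[P, t] for t ∈ {}; since λ ∈ FIRST, also for every t ∈ FOLLOW(P) = {id, true}.

P ::= λ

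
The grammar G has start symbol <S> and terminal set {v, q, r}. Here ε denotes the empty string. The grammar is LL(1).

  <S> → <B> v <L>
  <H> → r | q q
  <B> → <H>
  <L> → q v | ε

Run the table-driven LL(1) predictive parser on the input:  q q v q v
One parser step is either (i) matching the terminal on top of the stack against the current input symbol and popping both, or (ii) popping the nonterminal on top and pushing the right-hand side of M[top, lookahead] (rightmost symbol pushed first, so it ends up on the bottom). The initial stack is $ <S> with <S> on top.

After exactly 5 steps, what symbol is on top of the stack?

v

     Stack        Input        Action
  1  $ <S>        q q v q v $  expand <S> → <B> v <L>
  2  $ <L> v <B>  q q v q v $  expand <B> → <H>
  3  $ <L> v <H>  q q v q v $  expand <H> → q q
  4  $ <L> v q q  q q v q v $  match q
  5  $ <L> v q    q v q v $    match q
Stack after step 5: $ <L> v (top = v).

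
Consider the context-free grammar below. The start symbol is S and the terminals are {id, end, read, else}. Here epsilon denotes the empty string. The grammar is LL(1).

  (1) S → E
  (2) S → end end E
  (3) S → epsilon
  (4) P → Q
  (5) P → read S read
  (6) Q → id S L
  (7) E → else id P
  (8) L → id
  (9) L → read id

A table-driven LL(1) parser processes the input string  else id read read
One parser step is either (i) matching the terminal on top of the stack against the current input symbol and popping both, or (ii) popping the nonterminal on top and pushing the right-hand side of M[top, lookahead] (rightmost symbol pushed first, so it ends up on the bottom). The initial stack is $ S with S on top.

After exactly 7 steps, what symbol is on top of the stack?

     Stack          Input                Action
  1  $ S            else id read read $  expand S → E
  2  $ E            else id read read $  expand E → else id P
  3  $ P id else    else id read read $  match else
  4  $ P id         id read read $       match id
  5  $ P            read read $          expand P → read S read
  6  $ read S read  read read $          match read
  7  $ read S       read $               expand S → epsilon
Stack after step 7: $ read (top = read).

read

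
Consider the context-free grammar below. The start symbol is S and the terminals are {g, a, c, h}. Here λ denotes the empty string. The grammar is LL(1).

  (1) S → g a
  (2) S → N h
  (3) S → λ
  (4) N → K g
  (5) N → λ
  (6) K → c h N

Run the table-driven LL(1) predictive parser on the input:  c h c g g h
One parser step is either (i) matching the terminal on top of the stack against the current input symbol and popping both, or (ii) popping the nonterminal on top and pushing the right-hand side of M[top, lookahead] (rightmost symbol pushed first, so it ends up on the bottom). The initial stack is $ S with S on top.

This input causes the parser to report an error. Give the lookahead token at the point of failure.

g

step 1: stack=$ S  input=c h c g g h $  — expand S → N h
step 2: stack=$ h N  input=c h c g g h $  — expand N → K g
step 3: stack=$ h g K  input=c h c g g h $  — expand K → c h N
step 4: stack=$ h g N h c  input=c h c g g h $  — match c
step 5: stack=$ h g N h  input=h c g g h $  — match h
step 6: stack=$ h g N  input=c g g h $  — expand N → K g
step 7: stack=$ h g g K  input=c g g h $  — expand K → c h N
step 8: stack=$ h g g N h c  input=c g g h $  — match c
step 9: stack=$ h g g N h  input=g g h $  — error: top is terminal h but lookahead is g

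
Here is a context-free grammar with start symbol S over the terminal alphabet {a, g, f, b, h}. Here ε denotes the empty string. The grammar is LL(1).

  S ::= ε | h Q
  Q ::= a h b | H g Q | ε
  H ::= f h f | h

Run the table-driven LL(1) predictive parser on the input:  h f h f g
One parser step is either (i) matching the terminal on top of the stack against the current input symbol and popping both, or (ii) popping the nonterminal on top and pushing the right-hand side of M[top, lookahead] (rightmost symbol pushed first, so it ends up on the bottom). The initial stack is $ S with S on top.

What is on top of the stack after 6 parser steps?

step 1: stack=$ S  input=h f h f g $  — expand S ::= h Q
step 2: stack=$ Q h  input=h f h f g $  — match h
step 3: stack=$ Q  input=f h f g $  — expand Q ::= H g Q
step 4: stack=$ Q g H  input=f h f g $  — expand H ::= f h f
step 5: stack=$ Q g f h f  input=f h f g $  — match f
step 6: stack=$ Q g f h  input=h f g $  — match h
Stack after step 6: $ Q g f (top = f).

f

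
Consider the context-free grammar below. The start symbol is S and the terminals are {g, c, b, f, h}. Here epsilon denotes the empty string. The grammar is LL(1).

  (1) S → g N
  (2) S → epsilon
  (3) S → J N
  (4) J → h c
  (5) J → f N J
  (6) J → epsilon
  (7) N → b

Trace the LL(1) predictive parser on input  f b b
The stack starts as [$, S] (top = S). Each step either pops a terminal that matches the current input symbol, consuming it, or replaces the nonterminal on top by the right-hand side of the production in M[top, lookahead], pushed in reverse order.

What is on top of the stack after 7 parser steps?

b

     Stack      Input    Action
  1  $ S        f b b $  expand S → J N
  2  $ N J      f b b $  expand J → f N J
  3  $ N J N f  f b b $  match f
  4  $ N J N    b b $    expand N → b
  5  $ N J b    b b $    match b
  6  $ N J      b $      expand J → epsilon
  7  $ N        b $      expand N → b
Stack after step 7: $ b (top = b).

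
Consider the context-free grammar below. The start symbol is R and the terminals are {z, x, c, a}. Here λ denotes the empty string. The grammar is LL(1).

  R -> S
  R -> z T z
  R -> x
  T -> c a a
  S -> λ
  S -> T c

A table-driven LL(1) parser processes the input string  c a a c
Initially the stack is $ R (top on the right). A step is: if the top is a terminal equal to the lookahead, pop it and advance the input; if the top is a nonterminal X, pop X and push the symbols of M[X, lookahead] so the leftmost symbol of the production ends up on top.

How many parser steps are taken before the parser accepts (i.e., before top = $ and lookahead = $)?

step 1: stack=$ R  input=c a a c $  — expand R -> S
step 2: stack=$ S  input=c a a c $  — expand S -> T c
step 3: stack=$ c T  input=c a a c $  — expand T -> c a a
step 4: stack=$ c a a c  input=c a a c $  — match c
step 5: stack=$ c a a  input=a a c $  — match a
step 6: stack=$ c a  input=a c $  — match a
step 7: stack=$ c  input=c $  — match c
Accept reached after 7 steps.

7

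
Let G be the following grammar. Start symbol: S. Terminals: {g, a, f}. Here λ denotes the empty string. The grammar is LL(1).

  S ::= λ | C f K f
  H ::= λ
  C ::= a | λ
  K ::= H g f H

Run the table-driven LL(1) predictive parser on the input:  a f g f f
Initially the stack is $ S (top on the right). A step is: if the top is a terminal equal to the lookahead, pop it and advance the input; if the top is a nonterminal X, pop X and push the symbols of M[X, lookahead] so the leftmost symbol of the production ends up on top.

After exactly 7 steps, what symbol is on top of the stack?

step 1: stack=$ S  input=a f g f f $  — expand S ::= C f K f
step 2: stack=$ f K f C  input=a f g f f $  — expand C ::= a
step 3: stack=$ f K f a  input=a f g f f $  — match a
step 4: stack=$ f K f  input=f g f f $  — match f
step 5: stack=$ f K  input=g f f $  — expand K ::= H g f H
step 6: stack=$ f H f g H  input=g f f $  — expand H ::= λ
step 7: stack=$ f H f g  input=g f f $  — match g
Stack after step 7: $ f H f (top = f).

f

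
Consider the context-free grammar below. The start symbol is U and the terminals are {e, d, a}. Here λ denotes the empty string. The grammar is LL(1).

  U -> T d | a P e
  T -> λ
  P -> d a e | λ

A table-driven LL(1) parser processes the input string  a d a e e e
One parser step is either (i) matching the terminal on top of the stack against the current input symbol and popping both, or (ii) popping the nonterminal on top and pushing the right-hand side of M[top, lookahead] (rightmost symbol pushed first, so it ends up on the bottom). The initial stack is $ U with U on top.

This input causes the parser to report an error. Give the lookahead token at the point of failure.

e

step 1: stack=$ U  input=a d a e e e $  — expand U -> a P e
step 2: stack=$ e P a  input=a d a e e e $  — match a
step 3: stack=$ e P  input=d a e e e $  — expand P -> d a e
step 4: stack=$ e e a d  input=d a e e e $  — match d
step 5: stack=$ e e a  input=a e e e $  — match a
step 6: stack=$ e e  input=e e e $  — match e
step 7: stack=$ e  input=e e $  — match e
step 8: stack=$  input=e $  — error: stack empty but input remains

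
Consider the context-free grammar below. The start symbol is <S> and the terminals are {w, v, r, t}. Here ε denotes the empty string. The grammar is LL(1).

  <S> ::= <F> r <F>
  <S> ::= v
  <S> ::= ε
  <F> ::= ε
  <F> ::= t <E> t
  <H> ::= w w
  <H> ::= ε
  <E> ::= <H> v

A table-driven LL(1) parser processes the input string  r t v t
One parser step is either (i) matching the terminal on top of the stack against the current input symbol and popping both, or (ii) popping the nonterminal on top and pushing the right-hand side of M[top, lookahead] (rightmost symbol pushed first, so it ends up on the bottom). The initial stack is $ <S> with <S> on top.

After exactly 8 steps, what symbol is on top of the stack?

     Stack        Input      Action
  1  $ <S>        r t v t $  expand <S> ::= <F> r <F>
  2  $ <F> r <F>  r t v t $  expand <F> ::= ε
  3  $ <F> r      r t v t $  match r
  4  $ <F>        t v t $    expand <F> ::= t <E> t
  5  $ t <E> t    t v t $    match t
  6  $ t <E>      v t $      expand <E> ::= <H> v
  7  $ t v <H>    v t $      expand <H> ::= ε
  8  $ t v        v t $      match v
Stack after step 8: $ t (top = t).

t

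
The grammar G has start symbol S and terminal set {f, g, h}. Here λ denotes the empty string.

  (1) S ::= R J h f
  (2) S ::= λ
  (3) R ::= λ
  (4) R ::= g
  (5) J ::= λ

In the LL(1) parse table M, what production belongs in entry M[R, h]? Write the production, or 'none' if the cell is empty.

R ::= λ

FIRST(R): from R::=λ we get {λ}; from R::=g we get {g}. So FIRST(R) = {λ, g}.
FIRST(J): from J::=λ we get {λ}. So FIRST(J) = {λ}.
FIRST(S): from S::=R J h f we get {g, h}; from S::=λ we get {λ}. So FIRST(S) = {λ, g, h}.
FOLLOW(S) includes $ since S is the start symbol.
FOLLOW(R): in S::=R J h f, R is followed by J h f with FIRST {h}. Thus FOLLOW(R) = {h}.
For R ::= λ: FIRST(λ) = {λ}, so it goes in M[R, t] for t ∈ {}; since λ ∈ FIRST, also for every t ∈ FOLLOW(R) = {h}.
For R ::= g: FIRST(g) = {g}, so it goes in M[R, t] for t ∈ {g}.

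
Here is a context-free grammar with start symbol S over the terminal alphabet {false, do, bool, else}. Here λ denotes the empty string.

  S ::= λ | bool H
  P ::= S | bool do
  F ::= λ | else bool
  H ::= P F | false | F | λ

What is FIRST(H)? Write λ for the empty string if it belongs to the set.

{λ, bool, else, false}

FIRST(S): from S::=λ we get {λ}; from S::=bool H we get {bool}. So FIRST(S) = {λ, bool}.
FIRST(F): from F::=λ we get {λ}; from F::=else bool we get {else}. So FIRST(F) = {λ, else}.
FIRST(P): from P::=S we get {λ, bool}; from P::=bool do we get {bool}. So FIRST(P) = {λ, bool}.
FIRST(H): from H::=P F we get {λ, bool, else}; from H::=false we get {false}; from H::=F we get {λ, else}; from H::=λ we get {λ}. So FIRST(H) = {λ, bool, else, false}.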